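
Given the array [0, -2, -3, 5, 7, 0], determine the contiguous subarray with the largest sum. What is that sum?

Using Kadane's algorithm on [0, -2, -3, 5, 7, 0]:

Scanning through the array:
Position 1 (value -2): max_ending_here = -2, max_so_far = 0
Position 2 (value -3): max_ending_here = -3, max_so_far = 0
Position 3 (value 5): max_ending_here = 5, max_so_far = 5
Position 4 (value 7): max_ending_here = 12, max_so_far = 12
Position 5 (value 0): max_ending_here = 12, max_so_far = 12

Maximum subarray: [5, 7]
Maximum sum: 12

The maximum subarray is [5, 7] with sum 12. This subarray runs from index 3 to index 4.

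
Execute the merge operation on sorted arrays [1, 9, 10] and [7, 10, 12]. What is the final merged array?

Merging process:

Compare 1 vs 7: take 1 from left. Merged: [1]
Compare 9 vs 7: take 7 from right. Merged: [1, 7]
Compare 9 vs 10: take 9 from left. Merged: [1, 7, 9]
Compare 10 vs 10: take 10 from left. Merged: [1, 7, 9, 10]
Append remaining from right: [10, 12]. Merged: [1, 7, 9, 10, 10, 12]

Final merged array: [1, 7, 9, 10, 10, 12]
Total comparisons: 4

The merged array is [1, 7, 9, 10, 10, 12], requiring 4 comparisons. The merge step runs in O(n) time where n is the total number of elements.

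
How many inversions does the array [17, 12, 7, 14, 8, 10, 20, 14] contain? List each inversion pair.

Finding inversions in [17, 12, 7, 14, 8, 10, 20, 14]:

(0, 1): arr[0]=17 > arr[1]=12
(0, 2): arr[0]=17 > arr[2]=7
(0, 3): arr[0]=17 > arr[3]=14
(0, 4): arr[0]=17 > arr[4]=8
(0, 5): arr[0]=17 > arr[5]=10
(0, 7): arr[0]=17 > arr[7]=14
(1, 2): arr[1]=12 > arr[2]=7
(1, 4): arr[1]=12 > arr[4]=8
(1, 5): arr[1]=12 > arr[5]=10
(3, 4): arr[3]=14 > arr[4]=8
(3, 5): arr[3]=14 > arr[5]=10
(6, 7): arr[6]=20 > arr[7]=14

Total inversions: 12

The array has 12 inversion(s): (0,1), (0,2), (0,3), (0,4), (0,5), (0,7), (1,2), (1,4), (1,5), (3,4), (3,5), (6,7). Each pair (i,j) satisfies i < j and arr[i] > arr[j].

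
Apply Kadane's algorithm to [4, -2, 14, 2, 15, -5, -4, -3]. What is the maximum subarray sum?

Using Kadane's algorithm on [4, -2, 14, 2, 15, -5, -4, -3]:

Scanning through the array:
Position 1 (value -2): max_ending_here = 2, max_so_far = 4
Position 2 (value 14): max_ending_here = 16, max_so_far = 16
Position 3 (value 2): max_ending_here = 18, max_so_far = 18
Position 4 (value 15): max_ending_here = 33, max_so_far = 33
Position 5 (value -5): max_ending_here = 28, max_so_far = 33
Position 6 (value -4): max_ending_here = 24, max_so_far = 33
Position 7 (value -3): max_ending_here = 21, max_so_far = 33

Maximum subarray: [4, -2, 14, 2, 15]
Maximum sum: 33

The maximum subarray is [4, -2, 14, 2, 15] with sum 33. This subarray runs from index 0 to index 4.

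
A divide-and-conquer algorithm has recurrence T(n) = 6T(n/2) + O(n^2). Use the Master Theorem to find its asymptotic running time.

Master Theorem for T(n) = 6T(n/2) + O(n^2):

a = 6, b = 2, c = 2
log_b(a) = log_2(6) = 2.5850

Case 1: c = 2 < log_2(6) = 2.5850
T(n) = O(n^(log_2 6))

For T(n) = 6T(n/2) + O(n^2): log_2(6) = 2.5850. This is Case 1 of the Master Theorem (c < log_b(a), work dominated by leaves), giving O(n^(log_2 6)).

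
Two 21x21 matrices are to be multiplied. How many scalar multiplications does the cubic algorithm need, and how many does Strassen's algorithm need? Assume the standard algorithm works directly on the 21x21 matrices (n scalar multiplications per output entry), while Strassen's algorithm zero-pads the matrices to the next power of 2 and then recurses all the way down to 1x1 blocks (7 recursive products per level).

Matrix multiplication for 21x21 matrices:

Strassen's algorithm requires power-of-2 dimensions. Pad 21x21 to 32x32 (next power of 2).

Standard algorithm: 21^3 = 9261 multiplications
Strassen's algorithm: 7^(log2(32)) = 7^5 = 16807 multiplications
Difference: 9261 - 16807 = -7546 (Strassen uses MORE here due to padding overhead — for small or just-over-power-of-2 n, padding can outweigh the per-level savings)

Standard: 9261 multiplications (21^3). Strassen: 16807 multiplications (7^5, after padding to 32x32). Strassen reduces 8 recursive multiplications to 7 at each level.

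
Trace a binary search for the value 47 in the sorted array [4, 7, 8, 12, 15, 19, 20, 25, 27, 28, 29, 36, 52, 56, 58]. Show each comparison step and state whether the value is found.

Binary search for 47 in [4, 7, 8, 12, 15, 19, 20, 25, 27, 28, 29, 36, 52, 56, 58]:

lo=0, hi=14, mid=7, arr[mid]=25 -> 25 < 47, search right half
lo=8, hi=14, mid=11, arr[mid]=36 -> 36 < 47, search right half
lo=12, hi=14, mid=13, arr[mid]=56 -> 56 > 47, search left half
lo=12, hi=12, mid=12, arr[mid]=52 -> 52 > 47, search left half
lo=12 > hi=11, target 47 not found

Binary search determines that 47 is not in the array after 4 comparisons. The search space was exhausted without finding the target.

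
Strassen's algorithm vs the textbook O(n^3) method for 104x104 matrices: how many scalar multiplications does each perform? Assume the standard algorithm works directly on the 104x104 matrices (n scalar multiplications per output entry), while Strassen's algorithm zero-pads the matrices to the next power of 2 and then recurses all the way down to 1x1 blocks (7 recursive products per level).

Matrix multiplication for 104x104 matrices:

Strassen's algorithm requires power-of-2 dimensions. Pad 104x104 to 128x128 (next power of 2).

Standard algorithm: 104^3 = 1124864 multiplications
Strassen's algorithm: 7^(log2(128)) = 7^7 = 823543 multiplications
Savings: 1124864 - 823543 = 301321 multiplications

Standard: 1124864 multiplications (104^3). Strassen: 823543 multiplications (7^7, after padding to 128x128). Strassen reduces 8 recursive multiplications to 7 at each level.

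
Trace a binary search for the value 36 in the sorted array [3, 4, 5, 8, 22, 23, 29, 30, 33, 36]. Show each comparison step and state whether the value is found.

Binary search for 36 in [3, 4, 5, 8, 22, 23, 29, 30, 33, 36]:

lo=0, hi=9, mid=4, arr[mid]=22 -> 22 < 36, search right half
lo=5, hi=9, mid=7, arr[mid]=30 -> 30 < 36, search right half
lo=8, hi=9, mid=8, arr[mid]=33 -> 33 < 36, search right half
lo=9, hi=9, mid=9, arr[mid]=36 -> Found target at index 9!

Binary search finds 36 at index 9 after 4 comparisons. The search repeatedly halves the search space by comparing with the middle element.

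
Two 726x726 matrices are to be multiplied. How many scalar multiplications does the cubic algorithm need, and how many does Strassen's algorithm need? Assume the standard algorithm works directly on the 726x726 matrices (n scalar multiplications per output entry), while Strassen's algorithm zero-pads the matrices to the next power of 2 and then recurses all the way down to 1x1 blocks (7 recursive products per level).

Matrix multiplication for 726x726 matrices:

Strassen's algorithm requires power-of-2 dimensions. Pad 726x726 to 1024x1024 (next power of 2).

Standard algorithm: 726^3 = 382657176 multiplications
Strassen's algorithm: 7^(log2(1024)) = 7^10 = 282475249 multiplications
Savings: 382657176 - 282475249 = 100181927 multiplications

Standard: 382657176 multiplications (726^3). Strassen: 282475249 multiplications (7^10, after padding to 1024x1024). Strassen reduces 8 recursive multiplications to 7 at each level.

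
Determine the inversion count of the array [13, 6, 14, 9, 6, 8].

Finding inversions in [13, 6, 14, 9, 6, 8]:

(0, 1): arr[0]=13 > arr[1]=6
(0, 3): arr[0]=13 > arr[3]=9
(0, 4): arr[0]=13 > arr[4]=6
(0, 5): arr[0]=13 > arr[5]=8
(2, 3): arr[2]=14 > arr[3]=9
(2, 4): arr[2]=14 > arr[4]=6
(2, 5): arr[2]=14 > arr[5]=8
(3, 4): arr[3]=9 > arr[4]=6
(3, 5): arr[3]=9 > arr[5]=8

Total inversions: 9

The array has 9 inversion(s): (0,1), (0,3), (0,4), (0,5), (2,3), (2,4), (2,5), (3,4), (3,5). Each pair (i,j) satisfies i < j and arr[i] > arr[j].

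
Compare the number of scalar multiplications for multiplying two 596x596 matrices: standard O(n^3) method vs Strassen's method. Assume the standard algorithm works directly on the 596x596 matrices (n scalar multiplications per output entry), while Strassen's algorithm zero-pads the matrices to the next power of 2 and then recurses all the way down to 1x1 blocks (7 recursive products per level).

Matrix multiplication for 596x596 matrices:

Strassen's algorithm requires power-of-2 dimensions. Pad 596x596 to 1024x1024 (next power of 2).

Standard algorithm: 596^3 = 211708736 multiplications
Strassen's algorithm: 7^(log2(1024)) = 7^10 = 282475249 multiplications
Difference: 211708736 - 282475249 = -70766513 (Strassen uses MORE here due to padding overhead — for small or just-over-power-of-2 n, padding can outweigh the per-level savings)

Standard: 211708736 multiplications (596^3). Strassen: 282475249 multiplications (7^10, after padding to 1024x1024). Strassen reduces 8 recursive multiplications to 7 at each level.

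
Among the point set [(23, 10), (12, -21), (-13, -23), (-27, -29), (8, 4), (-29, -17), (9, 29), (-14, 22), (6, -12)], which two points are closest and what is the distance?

Computing all pairwise distances among 9 points:

d((23, 10), (12, -21)) = 32.8938
d((23, 10), (-13, -23)) = 48.8365
d((23, 10), (-27, -29)) = 63.4114
d((23, 10), (8, 4)) = 16.1555
d((23, 10), (-29, -17)) = 58.5918
d((23, 10), (9, 29)) = 23.6008
d((23, 10), (-14, 22)) = 38.8973
d((23, 10), (6, -12)) = 27.8029
d((12, -21), (-13, -23)) = 25.0799
d((12, -21), (-27, -29)) = 39.8121
d((12, -21), (8, 4)) = 25.318
d((12, -21), (-29, -17)) = 41.1947
d((12, -21), (9, 29)) = 50.0899
d((12, -21), (-14, 22)) = 50.2494
d((12, -21), (6, -12)) = 10.8167 <-- minimum
d((-13, -23), (-27, -29)) = 15.2315
d((-13, -23), (8, 4)) = 34.2053
d((-13, -23), (-29, -17)) = 17.088
d((-13, -23), (9, 29)) = 56.4624
d((-13, -23), (-14, 22)) = 45.0111
d((-13, -23), (6, -12)) = 21.9545
d((-27, -29), (8, 4)) = 48.1041
d((-27, -29), (-29, -17)) = 12.1655
d((-27, -29), (9, 29)) = 68.2642
d((-27, -29), (-14, 22)) = 52.6308
d((-27, -29), (6, -12)) = 37.1214
d((8, 4), (-29, -17)) = 42.5441
d((8, 4), (9, 29)) = 25.02
d((8, 4), (-14, 22)) = 28.4253
d((8, 4), (6, -12)) = 16.1245
d((-29, -17), (9, 29)) = 59.6657
d((-29, -17), (-14, 22)) = 41.7852
d((-29, -17), (6, -12)) = 35.3553
d((9, 29), (-14, 22)) = 24.0416
d((9, 29), (6, -12)) = 41.1096
d((-14, 22), (6, -12)) = 39.4462

Closest pair: (12, -21) and (6, -12) with distance 10.8167

The closest pair is (12, -21) and (6, -12) with Euclidean distance 10.8167. For 9 points, brute-force pairwise comparison is shown above. For large n, the divide-and-conquer algorithm (sort by x, recurse on halves, check the dividing strip) achieves O(n log n).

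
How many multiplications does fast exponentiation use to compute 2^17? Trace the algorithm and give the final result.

Computing 2^17 by squaring (build up from 2^1; each line after the first costs one multiplication):

2^1 = 2
2^2 = (2^1)^2 = 2^2 = 4
2^4 = (2^2)^2 = 4^2 = 16
2^8 = (2^4)^2 = 16^2 = 256
2^16 = (2^8)^2 = 256^2 = 65536
2^17 = 2 * 2^16 = 2 * 65536 = 131072

Result: 131072
Multiplications needed: 5 (5 lines after 2^1)

2^17 = 131072. Using exponentiation by squaring, this requires 5 multiplications. The key idea: if the exponent is even, square the half-power; if odd, multiply by the base once.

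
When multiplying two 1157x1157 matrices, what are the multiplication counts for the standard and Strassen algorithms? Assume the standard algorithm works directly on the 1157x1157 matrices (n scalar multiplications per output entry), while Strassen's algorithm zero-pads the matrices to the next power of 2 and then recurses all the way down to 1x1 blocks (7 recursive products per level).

Matrix multiplication for 1157x1157 matrices:

Strassen's algorithm requires power-of-2 dimensions. Pad 1157x1157 to 2048x2048 (next power of 2).

Standard algorithm: 1157^3 = 1548816893 multiplications
Strassen's algorithm: 7^(log2(2048)) = 7^11 = 1977326743 multiplications
Difference: 1548816893 - 1977326743 = -428509850 (Strassen uses MORE here due to padding overhead — for small or just-over-power-of-2 n, padding can outweigh the per-level savings)

Standard: 1548816893 multiplications (1157^3). Strassen: 1977326743 multiplications (7^11, after padding to 2048x2048). Strassen reduces 8 recursive multiplications to 7 at each level.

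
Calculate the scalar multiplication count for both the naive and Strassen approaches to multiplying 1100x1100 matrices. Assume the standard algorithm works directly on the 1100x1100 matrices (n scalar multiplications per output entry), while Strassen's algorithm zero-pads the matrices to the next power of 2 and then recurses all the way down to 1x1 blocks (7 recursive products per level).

Matrix multiplication for 1100x1100 matrices:

Strassen's algorithm requires power-of-2 dimensions. Pad 1100x1100 to 2048x2048 (next power of 2).

Standard algorithm: 1100^3 = 1331000000 multiplications
Strassen's algorithm: 7^(log2(2048)) = 7^11 = 1977326743 multiplications
Difference: 1331000000 - 1977326743 = -646326743 (Strassen uses MORE here due to padding overhead — for small or just-over-power-of-2 n, padding can outweigh the per-level savings)

Standard: 1331000000 multiplications (1100^3). Strassen: 1977326743 multiplications (7^11, after padding to 2048x2048). Strassen reduces 8 recursive multiplications to 7 at each level.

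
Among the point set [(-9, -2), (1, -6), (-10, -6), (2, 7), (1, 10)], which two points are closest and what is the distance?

Computing all pairwise distances among 5 points:

d((-9, -2), (1, -6)) = 10.7703
d((-9, -2), (-10, -6)) = 4.1231
d((-9, -2), (2, 7)) = 14.2127
d((-9, -2), (1, 10)) = 15.6205
d((1, -6), (-10, -6)) = 11.0
d((1, -6), (2, 7)) = 13.0384
d((1, -6), (1, 10)) = 16.0
d((-10, -6), (2, 7)) = 17.6918
d((-10, -6), (1, 10)) = 19.4165
d((2, 7), (1, 10)) = 3.1623 <-- minimum

Closest pair: (2, 7) and (1, 10) with distance 3.1623

The closest pair is (2, 7) and (1, 10) with Euclidean distance 3.1623. For 5 points, brute-force pairwise comparison is shown above. For large n, the divide-and-conquer algorithm (sort by x, recurse on halves, check the dividing strip) achieves O(n log n).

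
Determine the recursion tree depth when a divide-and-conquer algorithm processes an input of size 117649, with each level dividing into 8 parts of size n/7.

For divide and conquer with division factor 7:

Problem sizes at each level:
Level 0: 117649
Level 1: 16807
Level 2: 2401
Level 3: 343
Level 4: 49
Level 5: 7
Level 6: 1

The root is level 0 and the size-1 base case is level 6 (the tree spans levels 0 through 6, i.e. 7 levels counting the root), so the depth is the number of divisions: log_7(117649) = 6

The recursion tree depth is log_7(117649) = 6. At each level, the problem size is divided by 7, so it takes 6 divisions to reduce to a base case of size 1. The algorithm makes 8 recursive calls at each level.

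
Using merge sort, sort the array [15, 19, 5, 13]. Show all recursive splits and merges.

Merge sort trace:

Split: [15, 19, 5, 13] -> [15, 19] and [5, 13]
  Split: [15, 19] -> [15] and [19]
  Merge: [15] + [19] -> [15, 19]
  Split: [5, 13] -> [5] and [13]
  Merge: [5] + [13] -> [5, 13]
Merge: [15, 19] + [5, 13] -> [5, 13, 15, 19]

Final sorted array: [5, 13, 15, 19]

The merge sort proceeds by recursively splitting the array and merging sorted halves.
After all merges, the sorted array is [5, 13, 15, 19].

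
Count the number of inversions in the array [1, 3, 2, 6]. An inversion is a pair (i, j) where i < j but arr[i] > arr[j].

Finding inversions in [1, 3, 2, 6]:

(1, 2): arr[1]=3 > arr[2]=2

Total inversions: 1

The array has 1 inversion(s): (1,2). Each pair (i,j) satisfies i < j and arr[i] > arr[j].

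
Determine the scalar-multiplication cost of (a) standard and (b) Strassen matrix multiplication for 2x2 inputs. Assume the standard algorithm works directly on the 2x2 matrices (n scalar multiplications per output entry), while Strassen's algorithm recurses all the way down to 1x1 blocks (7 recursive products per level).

Matrix multiplication for 2x2 matrices:

Standard algorithm: 2^3 = 8 multiplications
Strassen's algorithm: 7^(log2(2)) = 7^1 = 7 multiplications
Savings: 8 - 7 = 1 multiplications

Standard: 8 multiplications (2^3). Strassen: 7 multiplications (7^1). Strassen reduces 8 recursive multiplications to 7 at each level.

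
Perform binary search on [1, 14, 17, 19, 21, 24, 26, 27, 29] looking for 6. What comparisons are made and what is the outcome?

Binary search for 6 in [1, 14, 17, 19, 21, 24, 26, 27, 29]:

lo=0, hi=8, mid=4, arr[mid]=21 -> 21 > 6, search left half
lo=0, hi=3, mid=1, arr[mid]=14 -> 14 > 6, search left half
lo=0, hi=0, mid=0, arr[mid]=1 -> 1 < 6, search right half
lo=1 > hi=0, target 6 not found

Binary search determines that 6 is not in the array after 3 comparisons. The search space was exhausted without finding the target.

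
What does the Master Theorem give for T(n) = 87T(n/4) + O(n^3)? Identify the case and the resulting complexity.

Master Theorem for T(n) = 87T(n/4) + O(n^3):

a = 87, b = 4, c = 3
log_b(a) = log_4(87) = 3.2215

Case 1: c = 3 < log_4(87) = 3.2215
T(n) = O(n^(log_4 87))

For T(n) = 87T(n/4) + O(n^3): log_4(87) = 3.2215. This is Case 1 of the Master Theorem (c < log_b(a), work dominated by leaves), giving O(n^(log_4 87)).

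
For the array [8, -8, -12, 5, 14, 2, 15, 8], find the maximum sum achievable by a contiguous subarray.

Using Kadane's algorithm on [8, -8, -12, 5, 14, 2, 15, 8]:

Scanning through the array:
Position 1 (value -8): max_ending_here = 0, max_so_far = 8
Position 2 (value -12): max_ending_here = -12, max_so_far = 8
Position 3 (value 5): max_ending_here = 5, max_so_far = 8
Position 4 (value 14): max_ending_here = 19, max_so_far = 19
Position 5 (value 2): max_ending_here = 21, max_so_far = 21
Position 6 (value 15): max_ending_here = 36, max_so_far = 36
Position 7 (value 8): max_ending_here = 44, max_so_far = 44

Maximum subarray: [5, 14, 2, 15, 8]
Maximum sum: 44

The maximum subarray is [5, 14, 2, 15, 8] with sum 44. This subarray runs from index 3 to index 7.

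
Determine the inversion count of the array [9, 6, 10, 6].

Finding inversions in [9, 6, 10, 6]:

(0, 1): arr[0]=9 > arr[1]=6
(0, 3): arr[0]=9 > arr[3]=6
(2, 3): arr[2]=10 > arr[3]=6

Total inversions: 3

The array has 3 inversion(s): (0,1), (0,3), (2,3). Each pair (i,j) satisfies i < j and arr[i] > arr[j].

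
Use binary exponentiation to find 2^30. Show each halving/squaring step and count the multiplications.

Computing 2^30 by squaring (build up from 2^1; each line after the first costs one multiplication):

2^1 = 2
2^2 = (2^1)^2 = 2^2 = 4
2^3 = 2 * 2^2 = 2 * 4 = 8
2^6 = (2^3)^2 = 8^2 = 64
2^7 = 2 * 2^6 = 2 * 64 = 128
2^14 = (2^7)^2 = 128^2 = 16384
2^15 = 2 * 2^14 = 2 * 16384 = 32768
2^30 = (2^15)^2 = 32768^2 = 1073741824

Result: 1073741824
Multiplications needed: 7 (7 lines after 2^1)

2^30 = 1073741824. Using exponentiation by squaring, this requires 7 multiplications. The key idea: if the exponent is even, square the half-power; if odd, multiply by the base once.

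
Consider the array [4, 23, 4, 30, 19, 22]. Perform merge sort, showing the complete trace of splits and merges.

Merge sort trace:

Split: [4, 23, 4, 30, 19, 22] -> [4, 23, 4] and [30, 19, 22]
  Split: [4, 23, 4] -> [4] and [23, 4]
    Split: [23, 4] -> [23] and [4]
    Merge: [23] + [4] -> [4, 23]
  Merge: [4] + [4, 23] -> [4, 4, 23]
  Split: [30, 19, 22] -> [30] and [19, 22]
    Split: [19, 22] -> [19] and [22]
    Merge: [19] + [22] -> [19, 22]
  Merge: [30] + [19, 22] -> [19, 22, 30]
Merge: [4, 4, 23] + [19, 22, 30] -> [4, 4, 19, 22, 23, 30]

Final sorted array: [4, 4, 19, 22, 23, 30]

The merge sort proceeds by recursively splitting the array and merging sorted halves.
After all merges, the sorted array is [4, 4, 19, 22, 23, 30].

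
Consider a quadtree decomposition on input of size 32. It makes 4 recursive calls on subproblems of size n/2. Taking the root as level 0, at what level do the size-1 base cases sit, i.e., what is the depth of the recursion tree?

For divide and conquer with division factor 2:

Problem sizes at each level:
Level 0: 32
Level 1: 16
Level 2: 8
Level 3: 4
Level 4: 2
Level 5: 1

The root is level 0 and the size-1 base case is level 5 (the tree spans levels 0 through 5, i.e. 6 levels counting the root), so the depth is the number of divisions: log_2(32) = 5

The recursion tree depth is log_2(32) = 5. At each level, the problem size is divided by 2, so it takes 5 divisions to reduce to a base case of size 1. The algorithm makes 4 recursive calls at each level.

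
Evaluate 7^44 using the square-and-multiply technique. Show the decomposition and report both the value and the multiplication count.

Computing 7^44 by squaring (build up from 7^1; each line after the first costs one multiplication):

7^1 = 7
7^2 = (7^1)^2 = 7^2 = 49
7^4 = (7^2)^2 = 49^2 = 2401
7^5 = 7 * 7^4 = 7 * 2401 = 16807
7^10 = (7^5)^2 = 16807^2 = 282475249
7^11 = 7 * 7^10 = 7 * 282475249 = 1977326743
7^22 = (7^11)^2 = 1977326743^2 = 3909821048582988049
7^44 = (7^22)^2 = 3909821048582988049^2 = 15286700631942576193765185769276826401

Result: 15286700631942576193765185769276826401
Multiplications needed: 7 (7 lines after 7^1)

7^44 = 15286700631942576193765185769276826401. Using exponentiation by squaring, this requires 7 multiplications. The key idea: if the exponent is even, square the half-power; if odd, multiply by the base once.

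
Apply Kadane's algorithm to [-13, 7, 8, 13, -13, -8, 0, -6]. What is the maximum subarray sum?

Using Kadane's algorithm on [-13, 7, 8, 13, -13, -8, 0, -6]:

Scanning through the array:
Position 1 (value 7): max_ending_here = 7, max_so_far = 7
Position 2 (value 8): max_ending_here = 15, max_so_far = 15
Position 3 (value 13): max_ending_here = 28, max_so_far = 28
Position 4 (value -13): max_ending_here = 15, max_so_far = 28
Position 5 (value -8): max_ending_here = 7, max_so_far = 28
Position 6 (value 0): max_ending_here = 7, max_so_far = 28
Position 7 (value -6): max_ending_here = 1, max_so_far = 28

Maximum subarray: [7, 8, 13]
Maximum sum: 28

The maximum subarray is [7, 8, 13] with sum 28. This subarray runs from index 1 to index 3.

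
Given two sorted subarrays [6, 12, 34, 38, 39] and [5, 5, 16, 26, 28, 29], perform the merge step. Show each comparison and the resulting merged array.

Merging process:

Compare 6 vs 5: take 5 from right. Merged: [5]
Compare 6 vs 5: take 5 from right. Merged: [5, 5]
Compare 6 vs 16: take 6 from left. Merged: [5, 5, 6]
Compare 12 vs 16: take 12 from left. Merged: [5, 5, 6, 12]
Compare 34 vs 16: take 16 from right. Merged: [5, 5, 6, 12, 16]
Compare 34 vs 26: take 26 from right. Merged: [5, 5, 6, 12, 16, 26]
Compare 34 vs 28: take 28 from right. Merged: [5, 5, 6, 12, 16, 26, 28]
Compare 34 vs 29: take 29 from right. Merged: [5, 5, 6, 12, 16, 26, 28, 29]
Append remaining from left: [34, 38, 39]. Merged: [5, 5, 6, 12, 16, 26, 28, 29, 34, 38, 39]

Final merged array: [5, 5, 6, 12, 16, 26, 28, 29, 34, 38, 39]
Total comparisons: 8

The merged array is [5, 5, 6, 12, 16, 26, 28, 29, 34, 38, 39], requiring 8 comparisons. The merge step runs in O(n) time where n is the total number of elements.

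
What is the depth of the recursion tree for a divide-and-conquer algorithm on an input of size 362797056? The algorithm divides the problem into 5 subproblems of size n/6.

For divide and conquer with division factor 6:

Problem sizes at each level:
Level 0: 362797056
Level 1: 60466176
Level 2: 10077696
Level 3: 1679616
Level 4: 279936
Level 5: 46656
Level 6: 7776
Level 7: 1296
Level 8: 216
Level 9: 36
Level 10: 6
Level 11: 1

The root is level 0 and the size-1 base case is level 11 (the tree spans levels 0 through 11, i.e. 12 levels counting the root), so the depth is the number of divisions: log_6(362797056) = 11

The recursion tree depth is log_6(362797056) = 11. At each level, the problem size is divided by 6, so it takes 11 divisions to reduce to a base case of size 1. The algorithm makes 5 recursive calls at each level.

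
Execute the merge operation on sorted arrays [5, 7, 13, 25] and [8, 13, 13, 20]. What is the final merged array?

Merging process:

Compare 5 vs 8: take 5 from left. Merged: [5]
Compare 7 vs 8: take 7 from left. Merged: [5, 7]
Compare 13 vs 8: take 8 from right. Merged: [5, 7, 8]
Compare 13 vs 13: take 13 from left. Merged: [5, 7, 8, 13]
Compare 25 vs 13: take 13 from right. Merged: [5, 7, 8, 13, 13]
Compare 25 vs 13: take 13 from right. Merged: [5, 7, 8, 13, 13, 13]
Compare 25 vs 20: take 20 from right. Merged: [5, 7, 8, 13, 13, 13, 20]
Append remaining from left: [25]. Merged: [5, 7, 8, 13, 13, 13, 20, 25]

Final merged array: [5, 7, 8, 13, 13, 13, 20, 25]
Total comparisons: 7

The merged array is [5, 7, 8, 13, 13, 13, 20, 25], requiring 7 comparisons. The merge step runs in O(n) time where n is the total number of elements.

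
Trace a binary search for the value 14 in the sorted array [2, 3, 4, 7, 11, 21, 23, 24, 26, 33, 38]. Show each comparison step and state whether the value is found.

Binary search for 14 in [2, 3, 4, 7, 11, 21, 23, 24, 26, 33, 38]:

lo=0, hi=10, mid=5, arr[mid]=21 -> 21 > 14, search left half
lo=0, hi=4, mid=2, arr[mid]=4 -> 4 < 14, search right half
lo=3, hi=4, mid=3, arr[mid]=7 -> 7 < 14, search right half
lo=4, hi=4, mid=4, arr[mid]=11 -> 11 < 14, search right half
lo=5 > hi=4, target 14 not found

Binary search determines that 14 is not in the array after 4 comparisons. The search space was exhausted without finding the target.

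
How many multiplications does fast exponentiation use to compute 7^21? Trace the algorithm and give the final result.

Computing 7^21 by squaring (build up from 7^1; each line after the first costs one multiplication):

7^1 = 7
7^2 = (7^1)^2 = 7^2 = 49
7^4 = (7^2)^2 = 49^2 = 2401
7^5 = 7 * 7^4 = 7 * 2401 = 16807
7^10 = (7^5)^2 = 16807^2 = 282475249
7^20 = (7^10)^2 = 282475249^2 = 79792266297612001
7^21 = 7 * 7^20 = 7 * 79792266297612001 = 558545864083284007

Result: 558545864083284007
Multiplications needed: 6 (6 lines after 7^1)

7^21 = 558545864083284007. Using exponentiation by squaring, this requires 6 multiplications. The key idea: if the exponent is even, square the half-power; if odd, multiply by the base once.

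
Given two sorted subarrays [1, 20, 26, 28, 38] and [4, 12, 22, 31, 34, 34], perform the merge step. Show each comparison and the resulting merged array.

Merging process:

Compare 1 vs 4: take 1 from left. Merged: [1]
Compare 20 vs 4: take 4 from right. Merged: [1, 4]
Compare 20 vs 12: take 12 from right. Merged: [1, 4, 12]
Compare 20 vs 22: take 20 from left. Merged: [1, 4, 12, 20]
Compare 26 vs 22: take 22 from right. Merged: [1, 4, 12, 20, 22]
Compare 26 vs 31: take 26 from left. Merged: [1, 4, 12, 20, 22, 26]
Compare 28 vs 31: take 28 from left. Merged: [1, 4, 12, 20, 22, 26, 28]
Compare 38 vs 31: take 31 from right. Merged: [1, 4, 12, 20, 22, 26, 28, 31]
Compare 38 vs 34: take 34 from right. Merged: [1, 4, 12, 20, 22, 26, 28, 31, 34]
Compare 38 vs 34: take 34 from right. Merged: [1, 4, 12, 20, 22, 26, 28, 31, 34, 34]
Append remaining from left: [38]. Merged: [1, 4, 12, 20, 22, 26, 28, 31, 34, 34, 38]

Final merged array: [1, 4, 12, 20, 22, 26, 28, 31, 34, 34, 38]
Total comparisons: 10

The merged array is [1, 4, 12, 20, 22, 26, 28, 31, 34, 34, 38], requiring 10 comparisons. The merge step runs in O(n) time where n is the total number of elements.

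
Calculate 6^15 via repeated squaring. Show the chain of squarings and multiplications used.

Computing 6^15 by squaring (build up from 6^1; each line after the first costs one multiplication):

6^1 = 6
6^2 = (6^1)^2 = 6^2 = 36
6^3 = 6 * 6^2 = 6 * 36 = 216
6^6 = (6^3)^2 = 216^2 = 46656
6^7 = 6 * 6^6 = 6 * 46656 = 279936
6^14 = (6^7)^2 = 279936^2 = 78364164096
6^15 = 6 * 6^14 = 6 * 78364164096 = 470184984576

Result: 470184984576
Multiplications needed: 6 (6 lines after 6^1)

6^15 = 470184984576. Using exponentiation by squaring, this requires 6 multiplications. The key idea: if the exponent is even, square the half-power; if odd, multiply by the base once.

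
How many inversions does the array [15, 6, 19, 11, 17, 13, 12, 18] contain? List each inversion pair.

Finding inversions in [15, 6, 19, 11, 17, 13, 12, 18]:

(0, 1): arr[0]=15 > arr[1]=6
(0, 3): arr[0]=15 > arr[3]=11
(0, 5): arr[0]=15 > arr[5]=13
(0, 6): arr[0]=15 > arr[6]=12
(2, 3): arr[2]=19 > arr[3]=11
(2, 4): arr[2]=19 > arr[4]=17
(2, 5): arr[2]=19 > arr[5]=13
(2, 6): arr[2]=19 > arr[6]=12
(2, 7): arr[2]=19 > arr[7]=18
(4, 5): arr[4]=17 > arr[5]=13
(4, 6): arr[4]=17 > arr[6]=12
(5, 6): arr[5]=13 > arr[6]=12

Total inversions: 12

The array has 12 inversion(s): (0,1), (0,3), (0,5), (0,6), (2,3), (2,4), (2,5), (2,6), (2,7), (4,5), (4,6), (5,6). Each pair (i,j) satisfies i < j and arr[i] > arr[j].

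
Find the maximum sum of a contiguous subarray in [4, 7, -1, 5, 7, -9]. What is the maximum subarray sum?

Using Kadane's algorithm on [4, 7, -1, 5, 7, -9]:

Scanning through the array:
Position 1 (value 7): max_ending_here = 11, max_so_far = 11
Position 2 (value -1): max_ending_here = 10, max_so_far = 11
Position 3 (value 5): max_ending_here = 15, max_so_far = 15
Position 4 (value 7): max_ending_here = 22, max_so_far = 22
Position 5 (value -9): max_ending_here = 13, max_so_far = 22

Maximum subarray: [4, 7, -1, 5, 7]
Maximum sum: 22

The maximum subarray is [4, 7, -1, 5, 7] with sum 22. This subarray runs from index 0 to index 4.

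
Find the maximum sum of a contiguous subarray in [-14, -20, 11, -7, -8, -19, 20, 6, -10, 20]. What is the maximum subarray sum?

Using Kadane's algorithm on [-14, -20, 11, -7, -8, -19, 20, 6, -10, 20]:

Scanning through the array:
Position 1 (value -20): max_ending_here = -20, max_so_far = -14
Position 2 (value 11): max_ending_here = 11, max_so_far = 11
Position 3 (value -7): max_ending_here = 4, max_so_far = 11
Position 4 (value -8): max_ending_here = -4, max_so_far = 11
Position 5 (value -19): max_ending_here = -19, max_so_far = 11
Position 6 (value 20): max_ending_here = 20, max_so_far = 20
Position 7 (value 6): max_ending_here = 26, max_so_far = 26
Position 8 (value -10): max_ending_here = 16, max_so_far = 26
Position 9 (value 20): max_ending_here = 36, max_so_far = 36

Maximum subarray: [20, 6, -10, 20]
Maximum sum: 36

The maximum subarray is [20, 6, -10, 20] with sum 36. This subarray runs from index 6 to index 9.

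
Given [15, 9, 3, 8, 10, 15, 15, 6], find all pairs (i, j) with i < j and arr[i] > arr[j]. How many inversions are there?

Finding inversions in [15, 9, 3, 8, 10, 15, 15, 6]:

(0, 1): arr[0]=15 > arr[1]=9
(0, 2): arr[0]=15 > arr[2]=3
(0, 3): arr[0]=15 > arr[3]=8
(0, 4): arr[0]=15 > arr[4]=10
(0, 7): arr[0]=15 > arr[7]=6
(1, 2): arr[1]=9 > arr[2]=3
(1, 3): arr[1]=9 > arr[3]=8
(1, 7): arr[1]=9 > arr[7]=6
(3, 7): arr[3]=8 > arr[7]=6
(4, 7): arr[4]=10 > arr[7]=6
(5, 7): arr[5]=15 > arr[7]=6
(6, 7): arr[6]=15 > arr[7]=6

Total inversions: 12

The array has 12 inversion(s): (0,1), (0,2), (0,3), (0,4), (0,7), (1,2), (1,3), (1,7), (3,7), (4,7), (5,7), (6,7). Each pair (i,j) satisfies i < j and arr[i] > arr[j].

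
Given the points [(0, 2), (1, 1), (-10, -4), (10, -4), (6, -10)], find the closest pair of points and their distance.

Computing all pairwise distances among 5 points:

d((0, 2), (1, 1)) = 1.4142 <-- minimum
d((0, 2), (-10, -4)) = 11.6619
d((0, 2), (10, -4)) = 11.6619
d((0, 2), (6, -10)) = 13.4164
d((1, 1), (-10, -4)) = 12.083
d((1, 1), (10, -4)) = 10.2956
d((1, 1), (6, -10)) = 12.083
d((-10, -4), (10, -4)) = 20.0
d((-10, -4), (6, -10)) = 17.088
d((10, -4), (6, -10)) = 7.2111

Closest pair: (0, 2) and (1, 1) with distance 1.4142

The closest pair is (0, 2) and (1, 1) with Euclidean distance 1.4142. For 5 points, brute-force pairwise comparison is shown above. For large n, the divide-and-conquer algorithm (sort by x, recurse on halves, check the dividing strip) achieves O(n log n).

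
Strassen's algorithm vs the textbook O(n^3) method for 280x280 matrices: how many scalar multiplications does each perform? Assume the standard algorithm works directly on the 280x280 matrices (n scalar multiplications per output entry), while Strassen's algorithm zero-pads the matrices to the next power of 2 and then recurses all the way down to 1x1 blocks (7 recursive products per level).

Matrix multiplication for 280x280 matrices:

Strassen's algorithm requires power-of-2 dimensions. Pad 280x280 to 512x512 (next power of 2).

Standard algorithm: 280^3 = 21952000 multiplications
Strassen's algorithm: 7^(log2(512)) = 7^9 = 40353607 multiplications
Difference: 21952000 - 40353607 = -18401607 (Strassen uses MORE here due to padding overhead — for small or just-over-power-of-2 n, padding can outweigh the per-level savings)

Standard: 21952000 multiplications (280^3). Strassen: 40353607 multiplications (7^9, after padding to 512x512). Strassen reduces 8 recursive multiplications to 7 at each level.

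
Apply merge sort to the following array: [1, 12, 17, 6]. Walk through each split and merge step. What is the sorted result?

Merge sort trace:

Split: [1, 12, 17, 6] -> [1, 12] and [17, 6]
  Split: [1, 12] -> [1] and [12]
  Merge: [1] + [12] -> [1, 12]
  Split: [17, 6] -> [17] and [6]
  Merge: [17] + [6] -> [6, 17]
Merge: [1, 12] + [6, 17] -> [1, 6, 12, 17]

Final sorted array: [1, 6, 12, 17]

The merge sort proceeds by recursively splitting the array and merging sorted halves.
After all merges, the sorted array is [1, 6, 12, 17].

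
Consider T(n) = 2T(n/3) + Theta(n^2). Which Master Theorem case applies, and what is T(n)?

Master Theorem for T(n) = 2T(n/3) + O(n^2):

a = 2, b = 3, c = 2
log_b(a) = log_3(2) = 0.6309

Case 3: c = 2 > log_3(2) = 0.6309
T(n) = O(n^2) = O(n^2)

For T(n) = 2T(n/3) + O(n^2): log_3(2) = 0.6309. This is Case 3 of the Master Theorem (c > log_b(a), work dominated by root), giving O(n^2).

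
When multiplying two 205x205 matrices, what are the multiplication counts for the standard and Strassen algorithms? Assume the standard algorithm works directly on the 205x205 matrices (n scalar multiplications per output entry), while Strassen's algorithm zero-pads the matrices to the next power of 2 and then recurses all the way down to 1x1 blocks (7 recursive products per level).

Matrix multiplication for 205x205 matrices:

Strassen's algorithm requires power-of-2 dimensions. Pad 205x205 to 256x256 (next power of 2).

Standard algorithm: 205^3 = 8615125 multiplications
Strassen's algorithm: 7^(log2(256)) = 7^8 = 5764801 multiplications
Savings: 8615125 - 5764801 = 2850324 multiplications

Standard: 8615125 multiplications (205^3). Strassen: 5764801 multiplications (7^8, after padding to 256x256). Strassen reduces 8 recursive multiplications to 7 at each level.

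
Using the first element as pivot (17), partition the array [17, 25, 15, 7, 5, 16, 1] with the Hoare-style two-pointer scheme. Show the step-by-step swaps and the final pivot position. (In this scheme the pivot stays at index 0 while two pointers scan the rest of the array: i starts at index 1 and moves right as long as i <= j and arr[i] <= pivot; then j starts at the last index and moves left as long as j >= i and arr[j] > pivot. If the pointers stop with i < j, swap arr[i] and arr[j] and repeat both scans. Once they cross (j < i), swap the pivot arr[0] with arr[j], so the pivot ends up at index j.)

Hoare-style two-pointer partition with pivot = 17:

Initial array: [17, 25, 15, 7, 5, 16, 1]

Pointers start at i = 1, j = 6.
i stops at index 1 (arr[1]=25 > 17), j stops at index 6 (arr[6]=1 <= 17): swap arr[1] and arr[6], array becomes [17, 1, 15, 7, 5, 16, 25]
i ends at 6, j ends at 5: the pointers have crossed (j < i), so scanning stops.

Swap pivot arr[0] with arr[5] to place pivot at position 5: [16, 1, 15, 7, 5, 17, 25]
Pivot position: 5

After partitioning with pivot 17, the array becomes [16, 1, 15, 7, 5, 17, 25]. The pivot is placed at index 5. All elements to the left of the pivot are <= 17, and all elements to the right are > 17.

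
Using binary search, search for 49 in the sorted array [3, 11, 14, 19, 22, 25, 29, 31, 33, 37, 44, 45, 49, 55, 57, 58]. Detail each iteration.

Binary search for 49 in [3, 11, 14, 19, 22, 25, 29, 31, 33, 37, 44, 45, 49, 55, 57, 58]:

lo=0, hi=15, mid=7, arr[mid]=31 -> 31 < 49, search right half
lo=8, hi=15, mid=11, arr[mid]=45 -> 45 < 49, search right half
lo=12, hi=15, mid=13, arr[mid]=55 -> 55 > 49, search left half
lo=12, hi=12, mid=12, arr[mid]=49 -> Found target at index 12!

Binary search finds 49 at index 12 after 4 comparisons. The search repeatedly halves the search space by comparing with the middle element.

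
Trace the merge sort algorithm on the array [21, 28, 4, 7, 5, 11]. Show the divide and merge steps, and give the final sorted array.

Merge sort trace:

Split: [21, 28, 4, 7, 5, 11] -> [21, 28, 4] and [7, 5, 11]
  Split: [21, 28, 4] -> [21] and [28, 4]
    Split: [28, 4] -> [28] and [4]
    Merge: [28] + [4] -> [4, 28]
  Merge: [21] + [4, 28] -> [4, 21, 28]
  Split: [7, 5, 11] -> [7] and [5, 11]
    Split: [5, 11] -> [5] and [11]
    Merge: [5] + [11] -> [5, 11]
  Merge: [7] + [5, 11] -> [5, 7, 11]
Merge: [4, 21, 28] + [5, 7, 11] -> [4, 5, 7, 11, 21, 28]

Final sorted array: [4, 5, 7, 11, 21, 28]

The merge sort proceeds by recursively splitting the array and merging sorted halves.
After all merges, the sorted array is [4, 5, 7, 11, 21, 28].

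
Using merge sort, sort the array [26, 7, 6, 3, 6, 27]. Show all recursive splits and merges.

Merge sort trace:

Split: [26, 7, 6, 3, 6, 27] -> [26, 7, 6] and [3, 6, 27]
  Split: [26, 7, 6] -> [26] and [7, 6]
    Split: [7, 6] -> [7] and [6]
    Merge: [7] + [6] -> [6, 7]
  Merge: [26] + [6, 7] -> [6, 7, 26]
  Split: [3, 6, 27] -> [3] and [6, 27]
    Split: [6, 27] -> [6] and [27]
    Merge: [6] + [27] -> [6, 27]
  Merge: [3] + [6, 27] -> [3, 6, 27]
Merge: [6, 7, 26] + [3, 6, 27] -> [3, 6, 6, 7, 26, 27]

Final sorted array: [3, 6, 6, 7, 26, 27]

The merge sort proceeds by recursively splitting the array and merging sorted halves.
After all merges, the sorted array is [3, 6, 6, 7, 26, 27].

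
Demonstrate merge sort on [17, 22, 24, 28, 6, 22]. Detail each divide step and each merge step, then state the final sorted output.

Merge sort trace:

Split: [17, 22, 24, 28, 6, 22] -> [17, 22, 24] and [28, 6, 22]
  Split: [17, 22, 24] -> [17] and [22, 24]
    Split: [22, 24] -> [22] and [24]
    Merge: [22] + [24] -> [22, 24]
  Merge: [17] + [22, 24] -> [17, 22, 24]
  Split: [28, 6, 22] -> [28] and [6, 22]
    Split: [6, 22] -> [6] and [22]
    Merge: [6] + [22] -> [6, 22]
  Merge: [28] + [6, 22] -> [6, 22, 28]
Merge: [17, 22, 24] + [6, 22, 28] -> [6, 17, 22, 22, 24, 28]

Final sorted array: [6, 17, 22, 22, 24, 28]

The merge sort proceeds by recursively splitting the array and merging sorted halves.
After all merges, the sorted array is [6, 17, 22, 22, 24, 28].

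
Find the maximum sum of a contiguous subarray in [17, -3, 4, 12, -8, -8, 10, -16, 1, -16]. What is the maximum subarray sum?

Using Kadane's algorithm on [17, -3, 4, 12, -8, -8, 10, -16, 1, -16]:

Scanning through the array:
Position 1 (value -3): max_ending_here = 14, max_so_far = 17
Position 2 (value 4): max_ending_here = 18, max_so_far = 18
Position 3 (value 12): max_ending_here = 30, max_so_far = 30
Position 4 (value -8): max_ending_here = 22, max_so_far = 30
Position 5 (value -8): max_ending_here = 14, max_so_far = 30
Position 6 (value 10): max_ending_here = 24, max_so_far = 30
Position 7 (value -16): max_ending_here = 8, max_so_far = 30
Position 8 (value 1): max_ending_here = 9, max_so_far = 30
Position 9 (value -16): max_ending_here = -7, max_so_far = 30

Maximum subarray: [17, -3, 4, 12]
Maximum sum: 30

The maximum subarray is [17, -3, 4, 12] with sum 30. This subarray runs from index 0 to index 3.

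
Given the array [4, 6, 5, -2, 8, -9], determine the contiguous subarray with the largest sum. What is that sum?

Using Kadane's algorithm on [4, 6, 5, -2, 8, -9]:

Scanning through the array:
Position 1 (value 6): max_ending_here = 10, max_so_far = 10
Position 2 (value 5): max_ending_here = 15, max_so_far = 15
Position 3 (value -2): max_ending_here = 13, max_so_far = 15
Position 4 (value 8): max_ending_here = 21, max_so_far = 21
Position 5 (value -9): max_ending_here = 12, max_so_far = 21

Maximum subarray: [4, 6, 5, -2, 8]
Maximum sum: 21

The maximum subarray is [4, 6, 5, -2, 8] with sum 21. This subarray runs from index 0 to index 4.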